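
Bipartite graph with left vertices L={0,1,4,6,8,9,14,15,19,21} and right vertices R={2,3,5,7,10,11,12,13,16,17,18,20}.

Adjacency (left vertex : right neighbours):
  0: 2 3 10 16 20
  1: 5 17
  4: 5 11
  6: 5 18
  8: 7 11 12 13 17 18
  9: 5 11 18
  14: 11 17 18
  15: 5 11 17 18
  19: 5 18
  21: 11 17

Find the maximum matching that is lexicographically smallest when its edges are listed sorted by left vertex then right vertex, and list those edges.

|M| = 6 (so the lex-smallest maximum matching has 6 edges)
process left vertices in ascending order; for each, take the smallest-labelled available neighbour that still permits 6 edges overall, or leave it unmatched if none does
lex-smallest matching: {0-2, 1-5, 4-11, 6-18, 8-7, 14-17}

Lex-smallest maximum matching: {(0,2), (1,5), (4,11), (6,18), (8,7), (14,17)}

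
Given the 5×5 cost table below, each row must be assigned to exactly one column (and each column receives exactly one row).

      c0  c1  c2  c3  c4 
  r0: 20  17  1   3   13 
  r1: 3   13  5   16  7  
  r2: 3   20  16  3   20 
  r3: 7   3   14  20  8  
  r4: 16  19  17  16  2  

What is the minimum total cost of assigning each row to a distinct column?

optimal assignment: row0→col2 (cost 1), row1→col0 (cost 3), row2→col3 (cost 3), row3→col1 (cost 3), row4→col4 (cost 2)
total = 1 + 3 + 3 + 3 + 2 = 12

Minimum assignment cost: 12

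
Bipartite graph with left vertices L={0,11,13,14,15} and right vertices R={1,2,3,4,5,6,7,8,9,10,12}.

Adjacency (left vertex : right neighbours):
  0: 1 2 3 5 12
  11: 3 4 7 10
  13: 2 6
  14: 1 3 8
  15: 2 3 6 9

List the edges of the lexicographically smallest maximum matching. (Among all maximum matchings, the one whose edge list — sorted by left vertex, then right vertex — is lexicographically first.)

Lex-smallest maximum matching: {(0,1), (11,3), (13,2), (14,8), (15,6)}

|M| = 5 (so the lex-smallest maximum matching has 5 edges)
process left vertices in ascending order; for each, take the smallest-labelled available neighbour that still permits 5 edges overall, or leave it unmatched if none does
lex-smallest matching: {0-1, 11-3, 13-2, 14-8, 15-6}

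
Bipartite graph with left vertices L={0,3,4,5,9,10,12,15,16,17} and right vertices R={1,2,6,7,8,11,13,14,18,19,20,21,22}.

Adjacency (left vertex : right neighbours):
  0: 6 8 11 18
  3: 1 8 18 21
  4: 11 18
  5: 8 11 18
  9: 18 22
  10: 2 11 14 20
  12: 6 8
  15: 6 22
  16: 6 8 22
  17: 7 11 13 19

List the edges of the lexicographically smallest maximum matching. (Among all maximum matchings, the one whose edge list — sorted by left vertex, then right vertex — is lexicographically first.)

Lex-smallest maximum matching: {(0,6), (3,1), (4,11), (5,8), (9,18), (10,2), (15,22), (17,7)}

|M| = 8 (so the lex-smallest maximum matching has 8 edges)
process left vertices in ascending order; for each, take the smallest-labelled available neighbour that still permits 8 edges overall, or leave it unmatched if none does
lex-smallest matching: {0-6, 3-1, 4-11, 5-8, 9-18, 10-2, 15-22, 17-7}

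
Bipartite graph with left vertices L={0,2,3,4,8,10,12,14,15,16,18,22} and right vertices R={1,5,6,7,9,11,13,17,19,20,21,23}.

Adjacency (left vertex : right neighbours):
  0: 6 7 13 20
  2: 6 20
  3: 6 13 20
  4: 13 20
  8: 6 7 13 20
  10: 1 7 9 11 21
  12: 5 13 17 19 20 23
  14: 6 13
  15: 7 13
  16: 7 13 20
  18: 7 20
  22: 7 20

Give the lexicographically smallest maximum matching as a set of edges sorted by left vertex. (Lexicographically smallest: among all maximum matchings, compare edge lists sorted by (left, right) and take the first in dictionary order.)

Lex-smallest maximum matching: {(0,6), (2,20), (3,13), (8,7), (10,1), (12,5)}

|M| = 6 (so the lex-smallest maximum matching has 6 edges)
process left vertices in ascending order; for each, take the smallest-labelled available neighbour that still permits 6 edges overall, or leave it unmatched if none does
lex-smallest matching: {0-6, 2-20, 3-13, 8-7, 10-1, 12-5}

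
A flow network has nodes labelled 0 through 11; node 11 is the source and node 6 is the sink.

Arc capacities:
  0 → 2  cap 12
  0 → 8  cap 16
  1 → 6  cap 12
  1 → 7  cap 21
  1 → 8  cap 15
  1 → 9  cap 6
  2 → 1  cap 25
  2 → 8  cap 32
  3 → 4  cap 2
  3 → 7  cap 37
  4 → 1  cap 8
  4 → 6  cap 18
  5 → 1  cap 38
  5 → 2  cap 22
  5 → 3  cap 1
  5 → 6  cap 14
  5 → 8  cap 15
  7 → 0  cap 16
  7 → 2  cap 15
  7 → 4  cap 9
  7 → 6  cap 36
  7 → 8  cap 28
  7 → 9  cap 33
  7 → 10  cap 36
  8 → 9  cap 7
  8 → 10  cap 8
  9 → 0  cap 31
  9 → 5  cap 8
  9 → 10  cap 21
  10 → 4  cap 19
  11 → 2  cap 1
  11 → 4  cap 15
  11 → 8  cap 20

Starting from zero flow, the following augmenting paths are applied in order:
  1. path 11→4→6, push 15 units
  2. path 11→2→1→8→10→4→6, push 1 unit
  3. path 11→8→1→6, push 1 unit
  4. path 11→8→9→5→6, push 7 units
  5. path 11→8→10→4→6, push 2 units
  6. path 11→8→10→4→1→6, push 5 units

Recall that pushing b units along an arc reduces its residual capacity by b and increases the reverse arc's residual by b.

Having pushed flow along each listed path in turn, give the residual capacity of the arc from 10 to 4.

after path 1 (11→4→6, push 15): res(10,4)=19
after path 2 (11→2→1→8→10→4→6, push 1): res(10,4)=18
after path 3 (11→8→1→6, push 1): res(10,4)=18
after path 4 (11→8→9→5→6, push 7): res(10,4)=18
after path 5 (11→8→10→4→6, push 2): res(10,4)=16
after path 6 (11→8→10→4→1→6, push 5): res(10,4)=11

Residual capacity of (10,4): 11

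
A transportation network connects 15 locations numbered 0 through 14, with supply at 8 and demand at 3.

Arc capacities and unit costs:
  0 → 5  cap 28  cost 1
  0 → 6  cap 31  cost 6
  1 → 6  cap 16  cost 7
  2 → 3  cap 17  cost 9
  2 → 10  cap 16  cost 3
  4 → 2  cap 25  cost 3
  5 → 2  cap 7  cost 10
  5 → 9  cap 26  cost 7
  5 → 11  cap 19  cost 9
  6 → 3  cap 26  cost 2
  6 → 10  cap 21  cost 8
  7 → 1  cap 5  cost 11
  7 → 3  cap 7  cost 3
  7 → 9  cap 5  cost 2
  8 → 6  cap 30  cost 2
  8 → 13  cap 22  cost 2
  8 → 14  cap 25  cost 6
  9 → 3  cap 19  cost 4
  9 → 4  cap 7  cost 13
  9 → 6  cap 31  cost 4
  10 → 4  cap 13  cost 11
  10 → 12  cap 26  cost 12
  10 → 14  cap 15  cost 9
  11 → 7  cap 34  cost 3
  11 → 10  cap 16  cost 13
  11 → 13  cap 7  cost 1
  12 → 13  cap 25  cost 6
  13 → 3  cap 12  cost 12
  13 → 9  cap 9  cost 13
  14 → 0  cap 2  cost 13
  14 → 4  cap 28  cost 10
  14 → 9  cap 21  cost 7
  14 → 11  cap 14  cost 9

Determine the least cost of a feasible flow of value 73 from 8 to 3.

Minimum cost for 73 units: 1017

shortest-cost path #1: 8→6→3 push 26 @ unit cost 4 (adds 104)
shortest-cost path #2: 8→13→3 push 12 @ unit cost 14 (adds 168)
shortest-cost path #3: 8→14→9→3 push 19 @ unit cost 17 (adds 323)
shortest-cost path #4: 8→14→11→7→3 push 6 @ unit cost 21 (adds 126)
shortest-cost path #5: 8→13→9→14→11→7→3 push 1 @ unit cost 23 (adds 23)
shortest-cost path #6: 8→13→9→14→4→2→3 push 8 @ unit cost 30 (adds 240)
shortest-cost path #7: 8→6→10→4→2→3 push 1 @ unit cost 33 (adds 33)
total cost = 1017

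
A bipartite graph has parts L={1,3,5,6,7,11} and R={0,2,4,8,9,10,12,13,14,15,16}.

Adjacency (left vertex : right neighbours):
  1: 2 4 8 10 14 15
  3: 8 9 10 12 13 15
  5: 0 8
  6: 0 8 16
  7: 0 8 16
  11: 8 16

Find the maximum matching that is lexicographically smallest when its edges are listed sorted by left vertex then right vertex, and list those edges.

Lex-smallest maximum matching: {(1,2), (3,9), (5,0), (6,8), (7,16)}

|M| = 5 (so the lex-smallest maximum matching has 5 edges)
process left vertices in ascending order; for each, take the smallest-labelled available neighbour that still permits 5 edges overall, or leave it unmatched if none does
lex-smallest matching: {1-2, 3-9, 5-0, 6-8, 7-16}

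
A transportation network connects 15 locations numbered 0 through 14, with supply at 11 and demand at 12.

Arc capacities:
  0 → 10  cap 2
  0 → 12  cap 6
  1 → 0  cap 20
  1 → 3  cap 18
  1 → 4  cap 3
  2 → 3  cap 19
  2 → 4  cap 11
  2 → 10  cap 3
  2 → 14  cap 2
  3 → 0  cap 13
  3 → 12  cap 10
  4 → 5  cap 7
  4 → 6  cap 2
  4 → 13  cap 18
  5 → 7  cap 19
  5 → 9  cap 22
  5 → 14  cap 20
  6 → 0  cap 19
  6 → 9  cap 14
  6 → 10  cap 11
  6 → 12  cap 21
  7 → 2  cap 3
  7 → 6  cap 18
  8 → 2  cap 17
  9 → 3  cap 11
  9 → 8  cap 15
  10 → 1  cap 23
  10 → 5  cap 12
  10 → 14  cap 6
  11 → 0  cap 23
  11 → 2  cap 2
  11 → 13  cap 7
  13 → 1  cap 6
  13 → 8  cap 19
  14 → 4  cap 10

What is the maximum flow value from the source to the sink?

augment #1: 11→0→12 bottleneck 6, total now 6
augment #2: 11→2→3→12 bottleneck 2, total now 8
augment #3: 11→13→1→3→12 bottleneck 6, total now 14
augment #4: 11→0→10→1→3→12 bottleneck 2, total now 16
augment #5: 11→13→8→2→4→6→12 bottleneck 1, total now 17

Maximum flow value: 17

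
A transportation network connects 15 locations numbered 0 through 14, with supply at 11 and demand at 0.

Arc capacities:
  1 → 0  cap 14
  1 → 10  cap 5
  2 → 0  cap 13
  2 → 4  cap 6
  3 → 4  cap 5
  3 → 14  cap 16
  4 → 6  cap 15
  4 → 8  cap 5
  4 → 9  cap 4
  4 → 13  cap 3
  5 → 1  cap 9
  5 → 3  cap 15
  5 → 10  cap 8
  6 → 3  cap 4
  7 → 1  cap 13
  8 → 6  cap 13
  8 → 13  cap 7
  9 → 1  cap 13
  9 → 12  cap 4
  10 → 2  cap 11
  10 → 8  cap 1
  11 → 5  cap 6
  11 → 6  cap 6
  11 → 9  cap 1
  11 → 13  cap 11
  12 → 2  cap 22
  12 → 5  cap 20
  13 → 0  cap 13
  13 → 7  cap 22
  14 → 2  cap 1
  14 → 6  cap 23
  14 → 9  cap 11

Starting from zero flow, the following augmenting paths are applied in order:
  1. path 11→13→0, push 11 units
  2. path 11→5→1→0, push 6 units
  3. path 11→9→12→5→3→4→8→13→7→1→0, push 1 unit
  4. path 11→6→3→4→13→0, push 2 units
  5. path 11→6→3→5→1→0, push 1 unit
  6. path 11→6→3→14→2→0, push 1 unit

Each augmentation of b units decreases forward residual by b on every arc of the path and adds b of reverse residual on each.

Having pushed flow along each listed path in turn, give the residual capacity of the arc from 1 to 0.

Residual capacity of (1,0): 6

after path 1 (11→13→0, push 11): res(1,0)=14
after path 2 (11→5→1→0, push 6): res(1,0)=8
after path 3 (11→9→12→5→3→4→8→13→7→1→0, push 1): res(1,0)=7
after path 4 (11→6→3→4→13→0, push 2): res(1,0)=7
after path 5 (11→6→3→5→1→0, push 1): res(1,0)=6
after path 6 (11→6→3→14→2→0, push 1): res(1,0)=6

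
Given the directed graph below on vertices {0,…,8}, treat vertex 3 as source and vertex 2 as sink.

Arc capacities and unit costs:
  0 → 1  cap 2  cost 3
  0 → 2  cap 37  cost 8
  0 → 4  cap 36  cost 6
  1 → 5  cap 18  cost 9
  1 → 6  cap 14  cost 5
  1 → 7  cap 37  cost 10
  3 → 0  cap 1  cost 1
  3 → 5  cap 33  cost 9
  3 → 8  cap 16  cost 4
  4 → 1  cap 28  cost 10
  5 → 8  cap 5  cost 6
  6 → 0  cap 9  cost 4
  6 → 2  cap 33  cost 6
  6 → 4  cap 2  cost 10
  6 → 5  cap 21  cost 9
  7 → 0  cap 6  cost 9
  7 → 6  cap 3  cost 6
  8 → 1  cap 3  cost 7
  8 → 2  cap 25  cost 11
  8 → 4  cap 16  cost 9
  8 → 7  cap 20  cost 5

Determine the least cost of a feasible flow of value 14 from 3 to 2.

Minimum cost for 14 units: 204

shortest-cost path #1: 3→0→2 push 1 @ unit cost 9 (adds 9)
shortest-cost path #2: 3→8→2 push 13 @ unit cost 15 (adds 195)
total cost = 204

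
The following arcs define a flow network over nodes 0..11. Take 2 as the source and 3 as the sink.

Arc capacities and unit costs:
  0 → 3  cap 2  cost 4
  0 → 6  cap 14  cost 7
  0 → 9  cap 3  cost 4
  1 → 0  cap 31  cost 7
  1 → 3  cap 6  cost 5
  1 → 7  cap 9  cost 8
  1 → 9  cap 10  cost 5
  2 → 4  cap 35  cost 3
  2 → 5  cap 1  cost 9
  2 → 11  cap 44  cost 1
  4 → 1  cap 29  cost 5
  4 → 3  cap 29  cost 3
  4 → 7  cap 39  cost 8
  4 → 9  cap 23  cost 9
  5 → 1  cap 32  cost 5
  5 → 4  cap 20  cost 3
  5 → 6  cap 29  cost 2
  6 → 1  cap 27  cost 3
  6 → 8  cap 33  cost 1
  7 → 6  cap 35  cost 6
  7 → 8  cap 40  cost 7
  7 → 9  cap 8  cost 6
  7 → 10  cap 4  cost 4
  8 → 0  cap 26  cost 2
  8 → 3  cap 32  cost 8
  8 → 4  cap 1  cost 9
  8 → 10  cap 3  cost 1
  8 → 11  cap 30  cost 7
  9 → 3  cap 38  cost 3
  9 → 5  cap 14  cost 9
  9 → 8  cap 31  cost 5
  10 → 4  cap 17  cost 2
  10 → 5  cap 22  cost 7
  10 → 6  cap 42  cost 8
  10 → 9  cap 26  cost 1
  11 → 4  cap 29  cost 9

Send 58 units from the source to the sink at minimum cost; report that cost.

Minimum cost for 58 units: 753

shortest-cost path #1: 2→4→3 push 29 @ unit cost 6 (adds 174)
shortest-cost path #2: 2→4→1→3 push 6 @ unit cost 13 (adds 78)
shortest-cost path #3: 2→5→6→8→10→9→3 push 1 @ unit cost 17 (adds 17)
shortest-cost path #4: 2→11→4→9→3 push 22 @ unit cost 22 (adds 484)
total cost = 753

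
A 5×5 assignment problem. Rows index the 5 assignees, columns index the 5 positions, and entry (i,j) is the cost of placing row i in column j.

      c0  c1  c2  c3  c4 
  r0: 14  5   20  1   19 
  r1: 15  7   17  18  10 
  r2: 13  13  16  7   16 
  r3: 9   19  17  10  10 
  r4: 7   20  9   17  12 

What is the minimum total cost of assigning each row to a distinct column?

one of 2 optimal assignments: row0→col1 (cost 5), row1→col4 (cost 10), row2→col3 (cost 7), row3→col0 (cost 9), row4→col2 (cost 9)
total = 5 + 10 + 7 + 9 + 9 = 40

Minimum assignment cost: 40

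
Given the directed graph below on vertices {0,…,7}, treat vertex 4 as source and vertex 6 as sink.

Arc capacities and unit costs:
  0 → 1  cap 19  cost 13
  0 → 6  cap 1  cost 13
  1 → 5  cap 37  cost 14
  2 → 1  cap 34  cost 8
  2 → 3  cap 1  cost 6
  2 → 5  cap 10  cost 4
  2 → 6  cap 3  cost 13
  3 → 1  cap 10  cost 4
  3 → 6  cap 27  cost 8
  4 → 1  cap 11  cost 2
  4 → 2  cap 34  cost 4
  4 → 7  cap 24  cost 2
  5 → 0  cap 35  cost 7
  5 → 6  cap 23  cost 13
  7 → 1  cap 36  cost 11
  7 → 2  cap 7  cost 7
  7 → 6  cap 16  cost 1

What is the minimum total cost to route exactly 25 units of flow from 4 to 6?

Minimum cost for 25 units: 222

shortest-cost path #1: 4→7→6 push 16 @ unit cost 3 (adds 48)
shortest-cost path #2: 4→2→6 push 3 @ unit cost 17 (adds 51)
shortest-cost path #3: 4→2→3→6 push 1 @ unit cost 18 (adds 18)
shortest-cost path #4: 4→2→5→6 push 5 @ unit cost 21 (adds 105)
total cost = 222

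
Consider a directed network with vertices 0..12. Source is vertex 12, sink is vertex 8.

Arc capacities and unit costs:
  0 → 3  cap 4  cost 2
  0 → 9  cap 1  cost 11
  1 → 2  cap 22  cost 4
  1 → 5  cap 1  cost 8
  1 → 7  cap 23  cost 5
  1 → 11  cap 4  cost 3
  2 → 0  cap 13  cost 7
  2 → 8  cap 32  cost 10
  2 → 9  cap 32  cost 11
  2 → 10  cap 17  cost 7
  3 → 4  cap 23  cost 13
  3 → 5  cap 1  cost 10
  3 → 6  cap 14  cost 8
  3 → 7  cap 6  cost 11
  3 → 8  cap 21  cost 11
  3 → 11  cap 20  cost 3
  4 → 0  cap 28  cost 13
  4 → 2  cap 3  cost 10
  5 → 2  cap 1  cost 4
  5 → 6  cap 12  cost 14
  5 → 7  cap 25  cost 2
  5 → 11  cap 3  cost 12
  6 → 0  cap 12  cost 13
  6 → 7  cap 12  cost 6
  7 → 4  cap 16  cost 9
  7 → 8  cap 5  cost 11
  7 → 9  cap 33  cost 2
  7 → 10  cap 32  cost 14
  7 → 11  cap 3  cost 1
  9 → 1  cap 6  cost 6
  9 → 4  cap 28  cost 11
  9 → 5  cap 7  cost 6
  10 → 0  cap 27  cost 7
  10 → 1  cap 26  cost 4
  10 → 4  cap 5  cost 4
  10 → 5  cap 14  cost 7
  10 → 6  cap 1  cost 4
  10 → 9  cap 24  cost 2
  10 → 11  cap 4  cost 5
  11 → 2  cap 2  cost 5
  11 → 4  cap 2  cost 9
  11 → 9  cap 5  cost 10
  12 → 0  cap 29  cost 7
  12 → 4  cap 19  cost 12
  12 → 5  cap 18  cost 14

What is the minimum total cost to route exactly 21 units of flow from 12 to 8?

shortest-cost path #1: 12→0→3→8 push 4 @ unit cost 20 (adds 80)
shortest-cost path #2: 12→5→7→8 push 5 @ unit cost 27 (adds 135)
shortest-cost path #3: 12→5→2→8 push 1 @ unit cost 28 (adds 28)
shortest-cost path #4: 12→4→2→8 push 3 @ unit cost 32 (adds 96)
shortest-cost path #5: 12→5→7→11→2→8 push 2 @ unit cost 32 (adds 64)
shortest-cost path #6: 12→0→9→1→2→8 push 1 @ unit cost 38 (adds 38)
shortest-cost path #7: 12→5→7→9→1→2→8 push 5 @ unit cost 38 (adds 190)
total cost = 631

Minimum cost for 21 units: 631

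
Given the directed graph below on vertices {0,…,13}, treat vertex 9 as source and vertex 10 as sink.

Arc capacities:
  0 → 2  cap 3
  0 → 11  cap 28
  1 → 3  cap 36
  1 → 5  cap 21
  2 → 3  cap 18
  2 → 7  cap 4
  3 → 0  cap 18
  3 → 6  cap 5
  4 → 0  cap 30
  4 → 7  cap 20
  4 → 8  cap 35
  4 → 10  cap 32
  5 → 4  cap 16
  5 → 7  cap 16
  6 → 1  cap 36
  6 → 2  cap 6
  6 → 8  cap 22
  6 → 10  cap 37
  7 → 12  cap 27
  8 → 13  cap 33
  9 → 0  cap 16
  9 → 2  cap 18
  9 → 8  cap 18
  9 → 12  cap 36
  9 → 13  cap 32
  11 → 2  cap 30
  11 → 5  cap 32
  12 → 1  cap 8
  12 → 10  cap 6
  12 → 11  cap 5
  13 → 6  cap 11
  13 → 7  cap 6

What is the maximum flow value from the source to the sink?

Maximum flow value: 38

augment #1: 9→12→10 bottleneck 6, total now 6
augment #2: 9→13→6→10 bottleneck 11, total now 17
augment #3: 9→2→3→6→10 bottleneck 5, total now 22
augment #4: 9→0→11→5→4→10 bottleneck 16, total now 38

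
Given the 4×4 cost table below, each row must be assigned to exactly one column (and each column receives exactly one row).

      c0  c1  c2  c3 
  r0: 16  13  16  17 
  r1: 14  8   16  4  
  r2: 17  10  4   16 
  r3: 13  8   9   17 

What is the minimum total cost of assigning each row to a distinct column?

optimal assignment: row0→col0 (cost 16), row1→col3 (cost 4), row2→col2 (cost 4), row3→col1 (cost 8)
total = 16 + 4 + 4 + 8 = 32

Minimum assignment cost: 32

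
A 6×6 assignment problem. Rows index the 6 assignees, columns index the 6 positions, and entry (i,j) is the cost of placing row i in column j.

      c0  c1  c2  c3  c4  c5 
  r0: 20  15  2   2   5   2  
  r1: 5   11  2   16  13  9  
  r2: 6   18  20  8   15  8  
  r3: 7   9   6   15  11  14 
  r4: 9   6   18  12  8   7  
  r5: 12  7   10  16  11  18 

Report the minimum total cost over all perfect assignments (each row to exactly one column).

Minimum assignment cost: 34

one of 2 optimal assignments: row0→col3 (cost 2), row1→col2 (cost 2), row2→col5 (cost 8), row3→col0 (cost 7), row4→col4 (cost 8), row5→col1 (cost 7)
total = 2 + 2 + 8 + 7 + 8 + 7 = 34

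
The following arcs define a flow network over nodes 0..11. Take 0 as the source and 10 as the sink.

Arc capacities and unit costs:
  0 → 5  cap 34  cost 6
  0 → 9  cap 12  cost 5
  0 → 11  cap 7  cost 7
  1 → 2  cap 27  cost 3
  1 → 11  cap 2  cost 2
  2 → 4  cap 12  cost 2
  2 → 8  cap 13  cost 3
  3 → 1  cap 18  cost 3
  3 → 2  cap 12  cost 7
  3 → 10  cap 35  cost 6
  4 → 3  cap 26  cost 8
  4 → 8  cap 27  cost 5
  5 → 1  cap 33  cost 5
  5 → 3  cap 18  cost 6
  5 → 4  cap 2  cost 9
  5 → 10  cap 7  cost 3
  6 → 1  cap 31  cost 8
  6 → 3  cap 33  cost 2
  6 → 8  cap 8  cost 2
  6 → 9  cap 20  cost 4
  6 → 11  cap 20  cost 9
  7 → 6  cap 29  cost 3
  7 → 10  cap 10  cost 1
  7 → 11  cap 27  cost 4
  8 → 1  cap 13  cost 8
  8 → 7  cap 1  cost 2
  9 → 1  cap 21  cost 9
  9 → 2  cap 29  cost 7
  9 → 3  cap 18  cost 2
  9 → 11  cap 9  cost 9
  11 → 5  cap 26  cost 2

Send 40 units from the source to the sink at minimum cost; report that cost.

Minimum cost for 40 units: 621

shortest-cost path #1: 0→5→10 push 7 @ unit cost 9 (adds 63)
shortest-cost path #2: 0→9→3→10 push 12 @ unit cost 13 (adds 156)
shortest-cost path #3: 0→5→3→10 push 18 @ unit cost 18 (adds 324)
shortest-cost path #4: 0→5→1→2→8→7→10 push 1 @ unit cost 20 (adds 20)
shortest-cost path #5: 0→5→4→3→10 push 2 @ unit cost 29 (adds 58)
total cost = 621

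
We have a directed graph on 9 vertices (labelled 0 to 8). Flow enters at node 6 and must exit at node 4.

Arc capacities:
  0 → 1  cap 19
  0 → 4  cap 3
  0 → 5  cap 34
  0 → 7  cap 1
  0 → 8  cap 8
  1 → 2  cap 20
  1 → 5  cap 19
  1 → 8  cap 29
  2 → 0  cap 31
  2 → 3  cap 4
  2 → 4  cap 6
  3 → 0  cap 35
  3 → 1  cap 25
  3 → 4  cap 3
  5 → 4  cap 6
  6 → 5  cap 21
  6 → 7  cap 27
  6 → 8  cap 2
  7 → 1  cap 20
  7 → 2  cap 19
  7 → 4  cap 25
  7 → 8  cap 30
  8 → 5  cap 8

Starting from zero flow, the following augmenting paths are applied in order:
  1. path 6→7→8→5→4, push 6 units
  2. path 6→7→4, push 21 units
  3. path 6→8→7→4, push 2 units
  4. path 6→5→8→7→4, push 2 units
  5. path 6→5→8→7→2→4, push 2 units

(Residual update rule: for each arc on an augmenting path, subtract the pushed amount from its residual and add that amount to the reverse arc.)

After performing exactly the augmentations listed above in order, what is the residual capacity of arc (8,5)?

after path 1 (6→7→8→5→4, push 6): res(8,5)=2
after path 2 (6→7→4, push 21): res(8,5)=2
after path 3 (6→8→7→4, push 2): res(8,5)=2
after path 4 (6→5→8→7→4, push 2): res(8,5)=4
after path 5 (6→5→8→7→2→4, push 2): res(8,5)=6

Residual capacity of (8,5): 6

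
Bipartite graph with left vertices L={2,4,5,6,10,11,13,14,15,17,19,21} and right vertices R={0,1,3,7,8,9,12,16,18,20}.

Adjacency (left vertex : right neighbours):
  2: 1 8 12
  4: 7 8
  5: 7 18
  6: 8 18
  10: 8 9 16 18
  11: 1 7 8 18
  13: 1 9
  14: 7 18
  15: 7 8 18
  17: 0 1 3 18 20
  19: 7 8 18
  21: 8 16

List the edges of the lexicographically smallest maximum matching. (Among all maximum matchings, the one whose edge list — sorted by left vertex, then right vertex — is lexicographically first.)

|M| = 8 (so the lex-smallest maximum matching has 8 edges)
process left vertices in ascending order; for each, take the smallest-labelled available neighbour that still permits 8 edges overall, or leave it unmatched if none does
lex-smallest matching: {2-12, 4-7, 5-18, 6-8, 10-9, 11-1, 17-0, 21-16}

Lex-smallest maximum matching: {(2,12), (4,7), (5,18), (6,8), (10,9), (11,1), (17,0), (21,16)}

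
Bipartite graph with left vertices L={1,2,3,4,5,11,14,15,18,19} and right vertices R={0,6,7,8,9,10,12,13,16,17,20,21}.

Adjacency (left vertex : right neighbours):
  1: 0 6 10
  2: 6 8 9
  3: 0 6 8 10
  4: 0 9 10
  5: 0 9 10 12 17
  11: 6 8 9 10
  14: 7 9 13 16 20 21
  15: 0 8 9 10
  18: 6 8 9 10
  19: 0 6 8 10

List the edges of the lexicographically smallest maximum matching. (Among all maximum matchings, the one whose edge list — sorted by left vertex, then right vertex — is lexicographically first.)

|M| = 7 (so the lex-smallest maximum matching has 7 edges)
process left vertices in ascending order; for each, take the smallest-labelled available neighbour that still permits 7 edges overall, or leave it unmatched if none does
lex-smallest matching: {1-0, 2-6, 3-8, 4-9, 5-12, 11-10, 14-7}

Lex-smallest maximum matching: {(1,0), (2,6), (3,8), (4,9), (5,12), (11,10), (14,7)}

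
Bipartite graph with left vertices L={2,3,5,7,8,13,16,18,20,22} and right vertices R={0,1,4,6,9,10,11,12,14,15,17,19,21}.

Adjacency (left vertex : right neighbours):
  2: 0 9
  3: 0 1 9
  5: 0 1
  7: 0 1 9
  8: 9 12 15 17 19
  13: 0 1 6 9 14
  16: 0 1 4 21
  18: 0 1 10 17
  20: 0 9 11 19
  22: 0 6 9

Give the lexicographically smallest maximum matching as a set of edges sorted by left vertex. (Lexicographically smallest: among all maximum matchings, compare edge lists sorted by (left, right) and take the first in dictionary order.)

|M| = 9 (so the lex-smallest maximum matching has 9 edges)
process left vertices in ascending order; for each, take the smallest-labelled available neighbour that still permits 9 edges overall, or leave it unmatched if none does
lex-smallest matching: {2-0, 3-1, 7-9, 8-12, 13-14, 16-4, 18-10, 20-11, 22-6}

Lex-smallest maximum matching: {(2,0), (3,1), (7,9), (8,12), (13,14), (16,4), (18,10), (20,11), (22,6)}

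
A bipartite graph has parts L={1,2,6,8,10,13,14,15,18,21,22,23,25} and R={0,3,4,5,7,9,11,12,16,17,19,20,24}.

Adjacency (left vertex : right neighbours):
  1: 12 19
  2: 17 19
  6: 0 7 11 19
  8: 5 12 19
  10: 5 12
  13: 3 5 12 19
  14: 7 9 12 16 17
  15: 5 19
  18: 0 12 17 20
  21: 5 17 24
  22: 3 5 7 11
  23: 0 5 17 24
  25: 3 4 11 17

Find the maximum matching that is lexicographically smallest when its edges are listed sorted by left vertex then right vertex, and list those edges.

|M| = 12 (so the lex-smallest maximum matching has 12 edges)
process left vertices in ascending order; for each, take the smallest-labelled available neighbour that still permits 12 edges overall, or leave it unmatched if none does
lex-smallest matching: {1-12, 2-17, 6-7, 8-5, 13-3, 14-9, 15-19, 18-20, 21-24, 22-11, 23-0, 25-4}

Lex-smallest maximum matching: {(1,12), (2,17), (6,7), (8,5), (13,3), (14,9), (15,19), (18,20), (21,24), (22,11), (23,0), (25,4)}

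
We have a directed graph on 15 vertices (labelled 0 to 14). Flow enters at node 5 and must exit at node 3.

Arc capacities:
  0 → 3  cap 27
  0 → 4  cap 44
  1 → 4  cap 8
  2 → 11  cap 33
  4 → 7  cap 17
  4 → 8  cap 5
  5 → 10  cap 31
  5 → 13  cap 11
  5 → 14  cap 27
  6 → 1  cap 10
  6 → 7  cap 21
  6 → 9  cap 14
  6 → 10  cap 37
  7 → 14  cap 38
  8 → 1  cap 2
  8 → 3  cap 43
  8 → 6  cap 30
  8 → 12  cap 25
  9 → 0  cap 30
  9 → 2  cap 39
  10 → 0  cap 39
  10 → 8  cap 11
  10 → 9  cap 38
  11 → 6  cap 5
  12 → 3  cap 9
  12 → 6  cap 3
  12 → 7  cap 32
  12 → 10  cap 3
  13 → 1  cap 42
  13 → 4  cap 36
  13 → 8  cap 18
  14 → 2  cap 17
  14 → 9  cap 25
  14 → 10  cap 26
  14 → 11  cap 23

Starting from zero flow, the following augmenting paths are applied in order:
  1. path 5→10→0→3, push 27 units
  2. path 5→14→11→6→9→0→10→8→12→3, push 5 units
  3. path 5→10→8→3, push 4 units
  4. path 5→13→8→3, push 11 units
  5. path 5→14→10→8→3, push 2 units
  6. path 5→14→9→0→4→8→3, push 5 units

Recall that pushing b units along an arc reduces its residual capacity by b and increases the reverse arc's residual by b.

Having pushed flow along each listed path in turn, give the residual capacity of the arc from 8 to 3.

after path 1 (5→10→0→3, push 27): res(8,3)=43
after path 2 (5→14→11→6→9→0→10→8→12→3, push 5): res(8,3)=43
after path 3 (5→10→8→3, push 4): res(8,3)=39
after path 4 (5→13→8→3, push 11): res(8,3)=28
after path 5 (5→14→10→8→3, push 2): res(8,3)=26
after path 6 (5→14→9→0→4→8→3, push 5): res(8,3)=21

Residual capacity of (8,3): 21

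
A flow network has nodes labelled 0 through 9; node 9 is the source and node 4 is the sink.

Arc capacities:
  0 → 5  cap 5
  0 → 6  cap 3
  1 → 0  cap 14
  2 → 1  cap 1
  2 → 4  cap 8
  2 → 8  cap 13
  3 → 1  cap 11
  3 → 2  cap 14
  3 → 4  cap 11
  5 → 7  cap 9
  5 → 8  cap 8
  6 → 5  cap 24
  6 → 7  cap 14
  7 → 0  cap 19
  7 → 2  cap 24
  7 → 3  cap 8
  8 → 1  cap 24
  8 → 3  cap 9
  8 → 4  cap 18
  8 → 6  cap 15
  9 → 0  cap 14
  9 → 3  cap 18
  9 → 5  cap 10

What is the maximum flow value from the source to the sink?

Maximum flow value: 36

augment #1: 9→3→4 bottleneck 11, total now 11
augment #2: 9→3→2→4 bottleneck 7, total now 18
augment #3: 9→5→8→4 bottleneck 8, total now 26
augment #4: 9→5→7→2→4 bottleneck 1, total now 27
augment #5: 9→5→7→2→8→4 bottleneck 1, total now 28
augment #6: 9→0→5→7→2→8→4 bottleneck 5, total now 33
augment #7: 9→0→6→7→2→8→4 bottleneck 3, total now 36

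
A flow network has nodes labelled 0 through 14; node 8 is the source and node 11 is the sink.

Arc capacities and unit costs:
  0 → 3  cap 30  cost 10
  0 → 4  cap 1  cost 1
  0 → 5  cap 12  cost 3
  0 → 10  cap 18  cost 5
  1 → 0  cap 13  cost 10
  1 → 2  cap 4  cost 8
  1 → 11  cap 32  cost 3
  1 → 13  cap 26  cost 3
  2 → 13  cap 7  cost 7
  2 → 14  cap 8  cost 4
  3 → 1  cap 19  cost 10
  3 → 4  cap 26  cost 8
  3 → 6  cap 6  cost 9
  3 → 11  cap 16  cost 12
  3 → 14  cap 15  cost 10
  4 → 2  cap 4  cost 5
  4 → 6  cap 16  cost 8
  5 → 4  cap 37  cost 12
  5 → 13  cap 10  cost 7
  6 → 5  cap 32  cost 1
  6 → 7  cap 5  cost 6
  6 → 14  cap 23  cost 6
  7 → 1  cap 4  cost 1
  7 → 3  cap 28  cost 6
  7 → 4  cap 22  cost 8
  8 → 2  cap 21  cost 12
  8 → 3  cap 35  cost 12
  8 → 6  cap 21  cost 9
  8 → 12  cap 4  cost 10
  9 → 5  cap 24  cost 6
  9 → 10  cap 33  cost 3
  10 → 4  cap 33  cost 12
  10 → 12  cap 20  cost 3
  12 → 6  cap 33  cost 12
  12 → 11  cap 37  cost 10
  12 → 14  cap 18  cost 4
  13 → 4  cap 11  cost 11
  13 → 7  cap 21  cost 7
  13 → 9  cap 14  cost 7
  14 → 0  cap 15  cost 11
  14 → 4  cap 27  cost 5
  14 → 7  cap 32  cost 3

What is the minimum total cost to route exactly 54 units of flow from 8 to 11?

Minimum cost for 54 units: 1457

shortest-cost path #1: 8→6→7→1→11 push 4 @ unit cost 19 (adds 76)
shortest-cost path #2: 8→12→11 push 4 @ unit cost 20 (adds 80)
shortest-cost path #3: 8→3→11 push 16 @ unit cost 24 (adds 384)
shortest-cost path #4: 8→3→1→11 push 19 @ unit cost 25 (adds 475)
shortest-cost path #5: 8→6→5→13→9→10→12→11 push 10 @ unit cost 40 (adds 400)
shortest-cost path #6: 8→2→13→9→10→12→11 push 1 @ unit cost 42 (adds 42)
total cost = 1457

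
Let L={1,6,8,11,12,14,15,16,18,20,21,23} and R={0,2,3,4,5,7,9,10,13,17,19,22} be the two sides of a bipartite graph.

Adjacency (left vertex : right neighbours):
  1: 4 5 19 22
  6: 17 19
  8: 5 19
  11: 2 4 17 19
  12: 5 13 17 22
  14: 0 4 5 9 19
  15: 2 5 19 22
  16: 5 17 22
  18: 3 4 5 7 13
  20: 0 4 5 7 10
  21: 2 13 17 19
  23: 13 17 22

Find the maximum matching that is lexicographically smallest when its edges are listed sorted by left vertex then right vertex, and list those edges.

|M| = 10 (so the lex-smallest maximum matching has 10 edges)
process left vertices in ascending order; for each, take the smallest-labelled available neighbour that still permits 10 edges overall, or leave it unmatched if none does
lex-smallest matching: {1-4, 6-17, 8-5, 11-2, 12-13, 14-0, 15-19, 16-22, 18-3, 20-7}

Lex-smallest maximum matching: {(1,4), (6,17), (8,5), (11,2), (12,13), (14,0), (15,19), (16,22), (18,3), (20,7)}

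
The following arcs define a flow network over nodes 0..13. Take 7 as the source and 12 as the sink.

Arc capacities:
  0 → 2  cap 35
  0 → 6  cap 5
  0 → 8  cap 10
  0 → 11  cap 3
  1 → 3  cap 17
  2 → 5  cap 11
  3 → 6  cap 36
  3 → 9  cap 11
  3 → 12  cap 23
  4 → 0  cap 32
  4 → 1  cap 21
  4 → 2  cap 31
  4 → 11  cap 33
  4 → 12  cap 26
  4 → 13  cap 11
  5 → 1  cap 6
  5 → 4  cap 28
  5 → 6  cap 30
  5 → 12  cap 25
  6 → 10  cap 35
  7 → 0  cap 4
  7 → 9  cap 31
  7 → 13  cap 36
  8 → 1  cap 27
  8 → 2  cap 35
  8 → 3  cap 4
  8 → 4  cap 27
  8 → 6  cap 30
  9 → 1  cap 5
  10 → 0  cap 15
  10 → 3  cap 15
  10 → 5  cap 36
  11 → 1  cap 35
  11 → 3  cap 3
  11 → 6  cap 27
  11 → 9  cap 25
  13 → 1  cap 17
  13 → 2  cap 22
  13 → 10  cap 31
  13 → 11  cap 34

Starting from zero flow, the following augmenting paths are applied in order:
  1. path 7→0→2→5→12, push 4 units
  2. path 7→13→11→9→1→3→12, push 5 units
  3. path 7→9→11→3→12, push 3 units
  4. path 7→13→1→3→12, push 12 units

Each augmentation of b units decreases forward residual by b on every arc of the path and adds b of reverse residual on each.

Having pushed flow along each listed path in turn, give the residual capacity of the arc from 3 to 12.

Residual capacity of (3,12): 3

after path 1 (7→0→2→5→12, push 4): res(3,12)=23
after path 2 (7→13→11→9→1→3→12, push 5): res(3,12)=18
after path 3 (7→9→11→3→12, push 3): res(3,12)=15
after path 4 (7→13→1→3→12, push 12): res(3,12)=3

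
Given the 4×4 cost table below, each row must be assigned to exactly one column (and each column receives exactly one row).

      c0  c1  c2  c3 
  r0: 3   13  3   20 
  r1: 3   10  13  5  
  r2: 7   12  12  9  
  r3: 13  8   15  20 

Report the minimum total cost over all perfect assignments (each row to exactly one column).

Minimum assignment cost: 23

one of 2 optimal assignments: row0→col2 (cost 3), row1→col0 (cost 3), row2→col3 (cost 9), row3→col1 (cost 8)
total = 3 + 3 + 9 + 8 = 23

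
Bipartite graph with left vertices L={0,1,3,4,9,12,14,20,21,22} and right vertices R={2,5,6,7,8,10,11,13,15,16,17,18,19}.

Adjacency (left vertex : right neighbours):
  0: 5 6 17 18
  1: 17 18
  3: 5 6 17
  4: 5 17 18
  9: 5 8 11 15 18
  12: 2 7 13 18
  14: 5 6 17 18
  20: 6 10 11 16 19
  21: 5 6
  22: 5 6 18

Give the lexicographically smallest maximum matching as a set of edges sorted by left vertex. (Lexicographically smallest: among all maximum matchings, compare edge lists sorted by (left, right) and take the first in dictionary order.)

Lex-smallest maximum matching: {(0,5), (1,17), (3,6), (4,18), (9,8), (12,2), (20,10)}

|M| = 7 (so the lex-smallest maximum matching has 7 edges)
process left vertices in ascending order; for each, take the smallest-labelled available neighbour that still permits 7 edges overall, or leave it unmatched if none does
lex-smallest matching: {0-5, 1-17, 3-6, 4-18, 9-8, 12-2, 20-10}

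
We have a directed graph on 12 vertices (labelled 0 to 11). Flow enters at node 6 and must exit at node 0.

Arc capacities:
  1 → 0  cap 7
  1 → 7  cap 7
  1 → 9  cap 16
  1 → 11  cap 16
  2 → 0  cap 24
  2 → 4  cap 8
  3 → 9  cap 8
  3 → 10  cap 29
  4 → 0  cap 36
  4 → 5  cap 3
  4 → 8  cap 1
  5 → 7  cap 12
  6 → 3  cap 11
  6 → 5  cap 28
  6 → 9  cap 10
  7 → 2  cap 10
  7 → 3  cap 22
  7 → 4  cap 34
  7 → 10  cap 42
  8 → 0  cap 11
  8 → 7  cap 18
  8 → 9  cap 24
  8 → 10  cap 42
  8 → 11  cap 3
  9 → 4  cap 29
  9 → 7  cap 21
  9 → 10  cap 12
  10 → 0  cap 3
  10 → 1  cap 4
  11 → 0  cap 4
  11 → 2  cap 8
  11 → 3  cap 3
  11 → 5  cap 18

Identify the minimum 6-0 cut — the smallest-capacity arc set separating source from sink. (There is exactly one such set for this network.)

Min-cut arcs: {(5,7), (6,3), (6,9)} (total capacity 33)

augment #1: 6→3→10→0 push 3
augment #2: 6→9→4→0 push 10
augment #3: 6→3→9→4→0 push 8
augment #4: 6→5→7→2→0 push 10
augment #5: 6→5→7→4→0 push 2
max flow = 33; residual-reachable set from 6 gives S-side
cut edges (S→T): {(5,7), (6,3), (6,9)} total cap 33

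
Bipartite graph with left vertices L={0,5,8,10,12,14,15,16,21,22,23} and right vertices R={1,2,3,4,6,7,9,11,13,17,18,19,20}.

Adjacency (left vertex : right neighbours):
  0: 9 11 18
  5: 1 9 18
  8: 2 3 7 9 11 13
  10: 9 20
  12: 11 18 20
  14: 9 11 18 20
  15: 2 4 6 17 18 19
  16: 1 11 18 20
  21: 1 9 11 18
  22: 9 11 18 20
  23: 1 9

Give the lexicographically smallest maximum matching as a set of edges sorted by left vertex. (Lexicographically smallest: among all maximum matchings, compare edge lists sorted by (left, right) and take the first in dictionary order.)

Lex-smallest maximum matching: {(0,9), (5,1), (8,2), (10,20), (12,11), (14,18), (15,4)}

|M| = 7 (so the lex-smallest maximum matching has 7 edges)
process left vertices in ascending order; for each, take the smallest-labelled available neighbour that still permits 7 edges overall, or leave it unmatched if none does
lex-smallest matching: {0-9, 5-1, 8-2, 10-20, 12-11, 14-18, 15-4}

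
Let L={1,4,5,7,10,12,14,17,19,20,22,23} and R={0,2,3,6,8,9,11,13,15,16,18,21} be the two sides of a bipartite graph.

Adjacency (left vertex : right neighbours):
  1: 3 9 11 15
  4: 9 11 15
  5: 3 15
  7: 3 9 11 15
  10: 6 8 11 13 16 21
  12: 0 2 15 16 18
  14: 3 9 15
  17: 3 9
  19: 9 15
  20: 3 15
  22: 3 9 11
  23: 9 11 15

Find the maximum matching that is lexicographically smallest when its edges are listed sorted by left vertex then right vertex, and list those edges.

|M| = 6 (so the lex-smallest maximum matching has 6 edges)
process left vertices in ascending order; for each, take the smallest-labelled available neighbour that still permits 6 edges overall, or leave it unmatched if none does
lex-smallest matching: {1-3, 4-9, 5-15, 7-11, 10-6, 12-0}

Lex-smallest maximum matching: {(1,3), (4,9), (5,15), (7,11), (10,6), (12,0)}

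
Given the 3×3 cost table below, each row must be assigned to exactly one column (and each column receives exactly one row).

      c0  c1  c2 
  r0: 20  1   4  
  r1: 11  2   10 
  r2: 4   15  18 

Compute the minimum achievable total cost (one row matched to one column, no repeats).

optimal assignment: row0→col2 (cost 4), row1→col1 (cost 2), row2→col0 (cost 4)
total = 4 + 2 + 4 = 10

Minimum assignment cost: 10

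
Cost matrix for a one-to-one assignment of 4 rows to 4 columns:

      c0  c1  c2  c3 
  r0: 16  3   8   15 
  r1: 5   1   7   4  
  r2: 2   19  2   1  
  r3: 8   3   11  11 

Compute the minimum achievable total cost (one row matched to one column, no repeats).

Minimum assignment cost: 17

one of 3 optimal assignments: row0→col1 (cost 3), row1→col3 (cost 4), row2→col2 (cost 2), row3→col0 (cost 8)
total = 3 + 4 + 2 + 8 = 17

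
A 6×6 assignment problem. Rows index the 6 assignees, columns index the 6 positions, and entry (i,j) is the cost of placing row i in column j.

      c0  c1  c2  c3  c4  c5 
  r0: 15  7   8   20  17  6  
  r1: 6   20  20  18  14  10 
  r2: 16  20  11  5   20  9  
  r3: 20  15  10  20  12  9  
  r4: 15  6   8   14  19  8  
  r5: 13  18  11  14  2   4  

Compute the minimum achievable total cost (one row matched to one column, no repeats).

optimal assignment: row0→col5 (cost 6), row1→col0 (cost 6), row2→col3 (cost 5), row3→col2 (cost 10), row4→col1 (cost 6), row5→col4 (cost 2)
total = 6 + 6 + 5 + 10 + 6 + 2 = 35

Minimum assignment cost: 35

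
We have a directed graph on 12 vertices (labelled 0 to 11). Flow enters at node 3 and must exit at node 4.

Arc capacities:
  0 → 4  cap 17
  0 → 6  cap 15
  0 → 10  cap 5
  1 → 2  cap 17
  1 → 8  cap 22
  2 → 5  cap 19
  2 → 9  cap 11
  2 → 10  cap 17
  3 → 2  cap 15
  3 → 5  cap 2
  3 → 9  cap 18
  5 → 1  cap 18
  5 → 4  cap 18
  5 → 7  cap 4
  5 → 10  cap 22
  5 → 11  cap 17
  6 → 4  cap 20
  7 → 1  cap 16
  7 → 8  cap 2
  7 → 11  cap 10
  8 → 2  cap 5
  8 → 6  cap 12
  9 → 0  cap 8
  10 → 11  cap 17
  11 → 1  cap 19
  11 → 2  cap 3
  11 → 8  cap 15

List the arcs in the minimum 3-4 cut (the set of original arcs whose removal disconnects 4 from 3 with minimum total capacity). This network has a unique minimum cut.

Min-cut arcs: {(3,2), (3,5), (9,0)} (total capacity 25)

augment #1: 3→5→4 push 2
augment #2: 3→2→5→4 push 15
augment #3: 3→9→0→4 push 8
max flow = 25; residual-reachable set from 3 gives S-side
cut edges (S→T): {(3,2), (3,5), (9,0)} total cap 25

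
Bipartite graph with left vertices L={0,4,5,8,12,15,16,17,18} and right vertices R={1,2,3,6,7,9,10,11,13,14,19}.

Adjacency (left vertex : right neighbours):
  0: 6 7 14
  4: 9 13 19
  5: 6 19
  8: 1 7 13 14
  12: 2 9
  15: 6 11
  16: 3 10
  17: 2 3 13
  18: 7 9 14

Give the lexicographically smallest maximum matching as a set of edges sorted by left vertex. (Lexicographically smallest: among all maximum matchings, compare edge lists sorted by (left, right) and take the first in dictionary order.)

Lex-smallest maximum matching: {(0,6), (4,9), (5,19), (8,1), (12,2), (15,11), (16,3), (17,13), (18,7)}

|M| = 9 (so the lex-smallest maximum matching has 9 edges)
process left vertices in ascending order; for each, take the smallest-labelled available neighbour that still permits 9 edges overall, or leave it unmatched if none does
lex-smallest matching: {0-6, 4-9, 5-19, 8-1, 12-2, 15-11, 16-3, 17-13, 18-7}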